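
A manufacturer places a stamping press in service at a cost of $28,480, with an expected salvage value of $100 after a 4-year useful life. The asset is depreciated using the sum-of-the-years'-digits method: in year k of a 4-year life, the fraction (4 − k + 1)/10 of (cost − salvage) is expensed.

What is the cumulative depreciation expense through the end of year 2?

Depreciable base = $28,480 − $100 = $28,380.
Sum of the years' digits = 4+3+2+1 = 10.
Year 1: $28,380 × 4/10 = $11,352. Book value $17,128.
Year 2: $28,380 × 3/10 = $8,514. Book value $8,614.
Accumulated through year 2 = $28,480 − $8,614 = $19,866.

$19,866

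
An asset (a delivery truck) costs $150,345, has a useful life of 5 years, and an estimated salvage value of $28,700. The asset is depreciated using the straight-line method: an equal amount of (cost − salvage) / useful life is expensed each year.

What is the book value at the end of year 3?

$77,358

Depreciable base = $150,345 − $28,700 = $121,645.
Annual expense = $121,645 / 5 = $24,329.
End of year 1: book value $126,016.
End of year 2: book value $101,687.
End of year 3: book value $77,358.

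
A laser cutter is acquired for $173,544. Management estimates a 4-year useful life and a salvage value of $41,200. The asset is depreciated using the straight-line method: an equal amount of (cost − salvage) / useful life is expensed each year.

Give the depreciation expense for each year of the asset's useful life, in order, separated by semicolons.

Depreciable base = $173,544 − $41,200 = $132,344.
Annual expense = $132,344 / 4 = $33,086.
End of year 1: book value $140,458.
End of year 2: book value $107,372.
End of year 3: book value $74,286.
End of year 4: book value $41,200.

$33,086; $33,086; $33,086; $33,086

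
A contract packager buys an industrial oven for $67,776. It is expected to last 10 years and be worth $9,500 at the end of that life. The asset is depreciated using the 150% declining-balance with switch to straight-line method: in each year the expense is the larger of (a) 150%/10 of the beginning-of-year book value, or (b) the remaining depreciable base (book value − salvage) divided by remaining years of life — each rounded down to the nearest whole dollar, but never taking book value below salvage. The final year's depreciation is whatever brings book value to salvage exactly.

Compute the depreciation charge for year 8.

$4,016

Depreciable base = $67,776 − $9,500 = $58,276.
Year 1: DB = ⌊$67,776 × 150%/10⌋ = $10,166; SL = ⌊$58,276/10⌋ = $5,827 → take DB $10,166. Book value $57,610.
Year 2: DB = ⌊$57,610 × 150%/10⌋ = $8,641; SL = ⌊$48,110/9⌋ = $5,345 → take DB $8,641. Book value $48,969.
Year 3: DB = ⌊$48,969 × 150%/10⌋ = $7,345; SL = ⌊$39,469/8⌋ = $4,933 → take DB $7,345. Book value $41,624.
Year 4: DB = ⌊$41,624 × 150%/10⌋ = $6,243; SL = ⌊$32,124/7⌋ = $4,589 → take DB $6,243. Book value $35,381.
Year 5: DB = ⌊$35,381 × 150%/10⌋ = $5,307; SL = ⌊$25,881/6⌋ = $4,313 → take DB $5,307. Book value $30,074.
Year 6: DB = ⌊$30,074 × 150%/10⌋ = $4,511; SL = ⌊$20,574/5⌋ = $4,114 → take DB $4,511. Book value $25,563.
Year 7: DB = ⌊$25,563 × 150%/10⌋ = $3,834; SL = ⌊$16,063/4⌋ = $4,015 → take SL $4,015. Book value $21,548.
Year 8: DB = ⌊$21,548 × 150%/10⌋ = $3,232; SL = ⌊$12,048/3⌋ = $4,016 → take SL $4,016. Book value $17,532.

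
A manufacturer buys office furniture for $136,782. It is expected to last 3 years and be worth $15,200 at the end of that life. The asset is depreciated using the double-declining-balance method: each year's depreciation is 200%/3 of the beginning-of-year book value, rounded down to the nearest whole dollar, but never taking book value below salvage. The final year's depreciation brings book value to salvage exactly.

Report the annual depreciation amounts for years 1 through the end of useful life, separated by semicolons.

Depreciable base = $136,782 − $15,200 = $121,582.
Year 1: ⌊$136,782 × 200%/3⌋ = $91,188. Book value $45,594.
Year 2: ⌊$45,594 × 200%/3⌋ = $30,396, capped at $30,394. Book value $15,200.
Year 3 (final): $15,200 − $15,200 = $0. Book value $15,200.

$91,188; $30,394; $0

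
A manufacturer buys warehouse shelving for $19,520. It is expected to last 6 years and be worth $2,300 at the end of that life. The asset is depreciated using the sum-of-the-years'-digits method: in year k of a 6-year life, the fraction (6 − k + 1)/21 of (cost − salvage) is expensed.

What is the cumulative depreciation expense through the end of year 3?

Depreciable base = $19,520 − $2,300 = $17,220.
Sum of the years' digits = 6+5+4+3+2+1 = 21.
Year 1: $17,220 × 6/21 = $4,920. Book value $14,600.
Year 2: $17,220 × 5/21 = $4,100. Book value $10,500.
Year 3: $17,220 × 4/21 = $3,280. Book value $7,220.
Accumulated through year 3 = $19,520 − $7,220 = $12,300.

$12,300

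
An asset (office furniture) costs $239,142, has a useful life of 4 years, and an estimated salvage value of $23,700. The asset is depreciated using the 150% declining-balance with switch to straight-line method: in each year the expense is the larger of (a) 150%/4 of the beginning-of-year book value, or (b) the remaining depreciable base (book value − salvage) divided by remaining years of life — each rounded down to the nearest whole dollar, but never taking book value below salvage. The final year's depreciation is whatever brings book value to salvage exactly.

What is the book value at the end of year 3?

Depreciable base = $239,142 − $23,700 = $215,442.
Year 1: DB = ⌊$239,142 × 150%/4⌋ = $89,678; SL = ⌊$215,442/4⌋ = $53,860 → take DB $89,678. Book value $149,464.
Year 2: DB = ⌊$149,464 × 150%/4⌋ = $56,049; SL = ⌊$125,764/3⌋ = $41,921 → take DB $56,049. Book value $93,415.
Year 3: DB = ⌊$93,415 × 150%/4⌋ = $35,030; SL = ⌊$69,715/2⌋ = $34,857 → take DB $35,030. Book value $58,385.

$58,385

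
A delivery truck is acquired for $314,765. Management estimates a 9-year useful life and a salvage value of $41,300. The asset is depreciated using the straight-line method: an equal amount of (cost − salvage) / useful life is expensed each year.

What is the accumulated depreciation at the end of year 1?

Depreciable base = $314,765 − $41,300 = $273,465.
Annual expense = $273,465 / 9 = $30,385.
End of year 1: book value $284,380.
Accumulated through year 1 = $314,765 − $284,380 = $30,385.

$30,385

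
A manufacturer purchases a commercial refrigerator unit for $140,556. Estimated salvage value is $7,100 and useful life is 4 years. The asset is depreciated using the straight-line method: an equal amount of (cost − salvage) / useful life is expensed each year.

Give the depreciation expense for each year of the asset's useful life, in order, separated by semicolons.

$33,364; $33,364; $33,364; $33,364

Depreciable base = $140,556 − $7,100 = $133,456.
Annual expense = $133,456 / 4 = $33,364.
End of year 1: book value $107,192.
End of year 2: book value $73,828.
End of year 3: book value $40,464.
End of year 4: book value $7,100.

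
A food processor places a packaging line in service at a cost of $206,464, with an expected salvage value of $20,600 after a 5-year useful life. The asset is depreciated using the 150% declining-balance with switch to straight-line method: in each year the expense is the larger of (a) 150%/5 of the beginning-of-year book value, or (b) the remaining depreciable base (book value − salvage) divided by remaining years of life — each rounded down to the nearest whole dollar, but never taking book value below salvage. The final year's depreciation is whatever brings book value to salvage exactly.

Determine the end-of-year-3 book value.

$70,818

Depreciable base = $206,464 − $20,600 = $185,864.
Year 1: DB = ⌊$206,464 × 150%/5⌋ = $61,939; SL = ⌊$185,864/5⌋ = $37,172 → take DB $61,939. Book value $144,525.
Year 2: DB = ⌊$144,525 × 150%/5⌋ = $43,357; SL = ⌊$123,925/4⌋ = $30,981 → take DB $43,357. Book value $101,168.
Year 3: DB = ⌊$101,168 × 150%/5⌋ = $30,350; SL = ⌊$80,568/3⌋ = $26,856 → take DB $30,350. Book value $70,818.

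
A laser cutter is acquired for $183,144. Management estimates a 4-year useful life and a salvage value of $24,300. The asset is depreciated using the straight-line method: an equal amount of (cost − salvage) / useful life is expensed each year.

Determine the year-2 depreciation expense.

Depreciable base = $183,144 − $24,300 = $158,844.
Annual expense = $158,844 / 4 = $39,711.

$39,711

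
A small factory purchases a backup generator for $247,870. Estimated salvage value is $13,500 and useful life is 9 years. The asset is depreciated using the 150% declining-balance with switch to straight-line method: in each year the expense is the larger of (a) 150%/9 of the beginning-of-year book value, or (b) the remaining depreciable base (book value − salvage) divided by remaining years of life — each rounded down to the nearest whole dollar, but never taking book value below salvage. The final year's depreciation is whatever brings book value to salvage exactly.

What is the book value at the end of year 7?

$55,916

Depreciable base = $247,870 − $13,500 = $234,370.
Year 1: DB = ⌊$247,870 × 150%/9⌋ = $41,311; SL = ⌊$234,370/9⌋ = $26,041 → take DB $41,311. Book value $206,559.
Year 2: DB = ⌊$206,559 × 150%/9⌋ = $34,426; SL = ⌊$193,059/8⌋ = $24,132 → take DB $34,426. Book value $172,133.
Year 3: DB = ⌊$172,133 × 150%/9⌋ = $28,688; SL = ⌊$158,633/7⌋ = $22,661 → take DB $28,688. Book value $143,445.
Year 4: DB = ⌊$143,445 × 150%/9⌋ = $23,907; SL = ⌊$129,945/6⌋ = $21,657 → take DB $23,907. Book value $119,538.
Year 5: DB = ⌊$119,538 × 150%/9⌋ = $19,923; SL = ⌊$106,038/5⌋ = $21,207 → take SL $21,207. Book value $98,331.
Year 6: DB = ⌊$98,331 × 150%/9⌋ = $16,388; SL = ⌊$84,831/4⌋ = $21,207 → take SL $21,207. Book value $77,124.
Year 7: DB = ⌊$77,124 × 150%/9⌋ = $12,854; SL = ⌊$63,624/3⌋ = $21,208 → take SL $21,208. Book value $55,916.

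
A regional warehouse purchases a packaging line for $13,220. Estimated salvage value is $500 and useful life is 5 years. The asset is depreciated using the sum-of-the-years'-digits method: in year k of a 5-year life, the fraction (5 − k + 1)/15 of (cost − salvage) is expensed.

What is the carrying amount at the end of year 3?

$3,044

Depreciable base = $13,220 − $500 = $12,720.
Sum of the years' digits = 5+4+3+2+1 = 15.
Year 1: $12,720 × 5/15 = $4,240. Book value $8,980.
Year 2: $12,720 × 4/15 = $3,392. Book value $5,588.
Year 3: $12,720 × 3/15 = $2,544. Book value $3,044.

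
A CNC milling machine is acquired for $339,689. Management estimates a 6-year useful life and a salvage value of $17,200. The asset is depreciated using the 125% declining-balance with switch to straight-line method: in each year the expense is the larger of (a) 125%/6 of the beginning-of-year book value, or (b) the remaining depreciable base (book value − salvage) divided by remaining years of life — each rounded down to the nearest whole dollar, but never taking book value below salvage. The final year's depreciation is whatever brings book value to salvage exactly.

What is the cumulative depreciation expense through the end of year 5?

Depreciable base = $339,689 − $17,200 = $322,489.
Year 1: DB = ⌊$339,689 × 125%/6⌋ = $70,768; SL = ⌊$322,489/6⌋ = $53,748 → take DB $70,768. Book value $268,921.
Year 2: DB = ⌊$268,921 × 125%/6⌋ = $56,025; SL = ⌊$251,721/5⌋ = $50,344 → take DB $56,025. Book value $212,896.
Year 3: DB = ⌊$212,896 × 125%/6⌋ = $44,353; SL = ⌊$195,696/4⌋ = $48,924 → take SL $48,924. Book value $163,972.
Year 4: DB = ⌊$163,972 × 125%/6⌋ = $34,160; SL = ⌊$146,772/3⌋ = $48,924 → take SL $48,924. Book value $115,048.
Year 5: DB = ⌊$115,048 × 125%/6⌋ = $23,968; SL = ⌊$97,848/2⌋ = $48,924 → take SL $48,924. Book value $66,124.
Accumulated through year 5 = $339,689 − $66,124 = $273,565.

$273,565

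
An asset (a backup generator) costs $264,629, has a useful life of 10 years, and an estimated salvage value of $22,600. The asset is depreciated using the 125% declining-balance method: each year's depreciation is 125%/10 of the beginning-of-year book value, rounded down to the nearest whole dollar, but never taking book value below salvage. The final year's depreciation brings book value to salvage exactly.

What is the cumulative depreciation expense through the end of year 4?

$109,507

Depreciable base = $264,629 − $22,600 = $242,029.
Year 1: ⌊$264,629 × 125%/10⌋ = $33,078. Book value $231,551.
Year 2: ⌊$231,551 × 125%/10⌋ = $28,943. Book value $202,608.
Year 3: ⌊$202,608 × 125%/10⌋ = $25,326. Book value $177,282.
Year 4: ⌊$177,282 × 125%/10⌋ = $22,160. Book value $155,122.
Accumulated through year 4 = $264,629 − $155,122 = $109,507.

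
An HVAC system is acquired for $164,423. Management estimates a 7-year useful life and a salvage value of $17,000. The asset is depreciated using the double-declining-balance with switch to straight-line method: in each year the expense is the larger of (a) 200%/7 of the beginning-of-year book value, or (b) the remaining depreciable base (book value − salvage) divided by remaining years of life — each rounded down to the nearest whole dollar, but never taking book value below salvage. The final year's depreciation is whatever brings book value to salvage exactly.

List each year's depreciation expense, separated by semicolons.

Depreciable base = $164,423 − $17,000 = $147,423.
Year 1: DB = ⌊$164,423 × 200%/7⌋ = $46,978; SL = ⌊$147,423/7⌋ = $21,060 → take DB $46,978. Book value $117,445.
Year 2: DB = ⌊$117,445 × 200%/7⌋ = $33,555; SL = ⌊$100,445/6⌋ = $16,740 → take DB $33,555. Book value $83,890.
Year 3: DB = ⌊$83,890 × 200%/7⌋ = $23,968; SL = ⌊$66,890/5⌋ = $13,378 → take DB $23,968. Book value $59,922.
Year 4: DB = ⌊$59,922 × 200%/7⌋ = $17,120; SL = ⌊$42,922/4⌋ = $10,730 → take DB $17,120. Book value $42,802.
Year 5: DB = ⌊$42,802 × 200%/7⌋ = $12,229; SL = ⌊$25,802/3⌋ = $8,600 → take DB $12,229. Book value $30,573.
Year 6: DB = ⌊$30,573 × 200%/7⌋ = $8,735; SL = ⌊$13,573/2⌋ = $6,786 → take DB $8,735. Book value $21,838.
Year 7 (final): $21,838 − $17,000 = $4,838. Book value $17,000.

$46,978; $33,555; $23,968; $17,120; $12,229; $8,735; $4,838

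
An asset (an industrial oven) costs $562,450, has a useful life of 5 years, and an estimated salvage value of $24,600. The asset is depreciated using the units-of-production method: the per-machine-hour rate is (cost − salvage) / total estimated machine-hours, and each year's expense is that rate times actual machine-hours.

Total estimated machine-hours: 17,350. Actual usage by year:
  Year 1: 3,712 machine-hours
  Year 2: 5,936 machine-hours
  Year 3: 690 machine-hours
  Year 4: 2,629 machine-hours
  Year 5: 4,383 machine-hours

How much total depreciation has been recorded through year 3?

$320,478

Depreciable base = $562,450 − $24,600 = $537,850.
Rate = $537,850 / 17,350 machine-hours = $31 per machine-hour.
Year 1: 3,712 × $31 = $115,072. Book value $447,378.
Year 2: 5,936 × $31 = $184,016. Book value $263,362.
Year 3: 690 × $31 = $21,390. Book value $241,972.
Accumulated through year 3 = $562,450 − $241,972 = $320,478.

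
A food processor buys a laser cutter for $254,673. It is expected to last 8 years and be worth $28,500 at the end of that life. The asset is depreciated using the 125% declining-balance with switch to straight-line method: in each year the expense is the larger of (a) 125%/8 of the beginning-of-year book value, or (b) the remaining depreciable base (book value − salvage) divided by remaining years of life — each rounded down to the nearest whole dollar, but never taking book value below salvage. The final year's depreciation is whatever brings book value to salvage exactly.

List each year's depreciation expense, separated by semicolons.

$39,792; $33,575; $28,329; $24,895; $24,895; $24,895; $24,896; $24,896

Depreciable base = $254,673 − $28,500 = $226,173.
Year 1: DB = ⌊$254,673 × 125%/8⌋ = $39,792; SL = ⌊$226,173/8⌋ = $28,271 → take DB $39,792. Book value $214,881.
Year 2: DB = ⌊$214,881 × 125%/8⌋ = $33,575; SL = ⌊$186,381/7⌋ = $26,625 → take DB $33,575. Book value $181,306.
Year 3: DB = ⌊$181,306 × 125%/8⌋ = $28,329; SL = ⌊$152,806/6⌋ = $25,467 → take DB $28,329. Book value $152,977.
Year 4: DB = ⌊$152,977 × 125%/8⌋ = $23,902; SL = ⌊$124,477/5⌋ = $24,895 → take SL $24,895. Book value $128,082.
Year 5: DB = ⌊$128,082 × 125%/8⌋ = $20,012; SL = ⌊$99,582/4⌋ = $24,895 → take SL $24,895. Book value $103,187.
Year 6: DB = ⌊$103,187 × 125%/8⌋ = $16,122; SL = ⌊$74,687/3⌋ = $24,895 → take SL $24,895. Book value $78,292.
Year 7: DB = ⌊$78,292 × 125%/8⌋ = $12,233; SL = ⌊$49,792/2⌋ = $24,896 → take SL $24,896. Book value $53,396.
Year 8 (final): $53,396 − $28,500 = $24,896. Book value $28,500.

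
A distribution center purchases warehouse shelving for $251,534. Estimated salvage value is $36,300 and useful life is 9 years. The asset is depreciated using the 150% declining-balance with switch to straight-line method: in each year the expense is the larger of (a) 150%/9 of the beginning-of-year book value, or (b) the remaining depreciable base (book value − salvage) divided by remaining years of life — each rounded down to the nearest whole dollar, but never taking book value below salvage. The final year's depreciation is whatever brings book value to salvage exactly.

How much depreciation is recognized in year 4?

Depreciable base = $251,534 − $36,300 = $215,234.
Year 1: DB = ⌊$251,534 × 150%/9⌋ = $41,922; SL = ⌊$215,234/9⌋ = $23,914 → take DB $41,922. Book value $209,612.
Year 2: DB = ⌊$209,612 × 150%/9⌋ = $34,935; SL = ⌊$173,312/8⌋ = $21,664 → take DB $34,935. Book value $174,677.
Year 3: DB = ⌊$174,677 × 150%/9⌋ = $29,112; SL = ⌊$138,377/7⌋ = $19,768 → take DB $29,112. Book value $145,565.
Year 4: DB = ⌊$145,565 × 150%/9⌋ = $24,260; SL = ⌊$109,265/6⌋ = $18,210 → take DB $24,260. Book value $121,305.

$24,260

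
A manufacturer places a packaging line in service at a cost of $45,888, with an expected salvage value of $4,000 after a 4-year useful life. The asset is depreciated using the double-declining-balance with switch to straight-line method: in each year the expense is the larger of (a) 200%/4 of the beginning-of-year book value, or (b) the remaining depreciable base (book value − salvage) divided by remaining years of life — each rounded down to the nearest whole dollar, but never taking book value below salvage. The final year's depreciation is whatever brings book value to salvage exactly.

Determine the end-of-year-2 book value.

Depreciable base = $45,888 − $4,000 = $41,888.
Year 1: DB = ⌊$45,888 × 200%/4⌋ = $22,944; SL = ⌊$41,888/4⌋ = $10,472 → take DB $22,944. Book value $22,944.
Year 2: DB = ⌊$22,944 × 200%/4⌋ = $11,472; SL = ⌊$18,944/3⌋ = $6,314 → take DB $11,472. Book value $11,472.

$11,472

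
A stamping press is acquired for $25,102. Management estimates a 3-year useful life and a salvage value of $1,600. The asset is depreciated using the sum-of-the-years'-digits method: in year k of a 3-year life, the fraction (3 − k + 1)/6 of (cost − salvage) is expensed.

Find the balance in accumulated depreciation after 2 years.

$19,585

Depreciable base = $25,102 − $1,600 = $23,502.
Sum of the years' digits = 3+2+1 = 6.
Year 1: $23,502 × 3/6 = $11,751. Book value $13,351.
Year 2: $23,502 × 2/6 = $7,834. Book value $5,517.
Accumulated through year 2 = $25,102 − $5,517 = $19,585.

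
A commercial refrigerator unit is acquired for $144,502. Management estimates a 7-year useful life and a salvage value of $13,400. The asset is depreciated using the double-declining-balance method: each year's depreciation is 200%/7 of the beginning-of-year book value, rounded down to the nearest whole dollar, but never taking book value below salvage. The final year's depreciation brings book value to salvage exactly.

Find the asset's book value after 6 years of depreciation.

$19,193

Depreciable base = $144,502 − $13,400 = $131,102.
Year 1: ⌊$144,502 × 200%/7⌋ = $41,286. Book value $103,216.
Year 2: ⌊$103,216 × 200%/7⌋ = $29,490. Book value $73,726.
Year 3: ⌊$73,726 × 200%/7⌋ = $21,064. Book value $52,662.
Year 4: ⌊$52,662 × 200%/7⌋ = $15,046. Book value $37,616.
Year 5: ⌊$37,616 × 200%/7⌋ = $10,747. Book value $26,869.
Year 6: ⌊$26,869 × 200%/7⌋ = $7,676. Book value $19,193.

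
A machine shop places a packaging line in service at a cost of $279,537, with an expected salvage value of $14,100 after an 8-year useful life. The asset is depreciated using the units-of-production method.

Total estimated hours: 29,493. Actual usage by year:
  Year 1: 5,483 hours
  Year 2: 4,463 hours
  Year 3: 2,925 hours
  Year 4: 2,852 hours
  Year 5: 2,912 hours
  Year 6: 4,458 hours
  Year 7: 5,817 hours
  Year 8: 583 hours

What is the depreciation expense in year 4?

$25,668

Depreciable base = $279,537 − $14,100 = $265,437.
Rate = $265,437 / 29,493 hours = $9 per hour.
Year 1: 5,483 × $9 = $49,347. Book value $230,190.
Year 2: 4,463 × $9 = $40,167. Book value $190,023.
Year 3: 2,925 × $9 = $26,325. Book value $163,698.
Year 4: 2,852 × $9 = $25,668. Book value $138,030.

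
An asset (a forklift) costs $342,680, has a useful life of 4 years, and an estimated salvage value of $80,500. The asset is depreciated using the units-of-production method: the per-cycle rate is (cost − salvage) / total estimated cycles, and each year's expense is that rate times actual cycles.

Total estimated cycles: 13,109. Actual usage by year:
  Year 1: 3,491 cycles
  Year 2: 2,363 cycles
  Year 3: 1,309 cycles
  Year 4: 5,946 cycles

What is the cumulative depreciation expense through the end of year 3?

$143,260

Depreciable base = $342,680 − $80,500 = $262,180.
Rate = $262,180 / 13,109 cycles = $20 per cycle.
Year 1: 3,491 × $20 = $69,820. Book value $272,860.
Year 2: 2,363 × $20 = $47,260. Book value $225,600.
Year 3: 1,309 × $20 = $26,180. Book value $199,420.
Accumulated through year 3 = $342,680 − $199,420 = $143,260.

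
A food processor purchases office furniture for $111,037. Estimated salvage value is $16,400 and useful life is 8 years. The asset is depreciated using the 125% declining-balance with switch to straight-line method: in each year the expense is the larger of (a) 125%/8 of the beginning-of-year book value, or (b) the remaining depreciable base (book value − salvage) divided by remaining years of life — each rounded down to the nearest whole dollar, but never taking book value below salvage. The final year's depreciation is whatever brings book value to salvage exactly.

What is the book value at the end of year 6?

$36,340

Depreciable base = $111,037 − $16,400 = $94,637.
Year 1: DB = ⌊$111,037 × 125%/8⌋ = $17,349; SL = ⌊$94,637/8⌋ = $11,829 → take DB $17,349. Book value $93,688.
Year 2: DB = ⌊$93,688 × 125%/8⌋ = $14,638; SL = ⌊$77,288/7⌋ = $11,041 → take DB $14,638. Book value $79,050.
Year 3: DB = ⌊$79,050 × 125%/8⌋ = $12,351; SL = ⌊$62,650/6⌋ = $10,441 → take DB $12,351. Book value $66,699.
Year 4: DB = ⌊$66,699 × 125%/8⌋ = $10,421; SL = ⌊$50,299/5⌋ = $10,059 → take DB $10,421. Book value $56,278.
Year 5: DB = ⌊$56,278 × 125%/8⌋ = $8,793; SL = ⌊$39,878/4⌋ = $9,969 → take SL $9,969. Book value $46,309.
Year 6: DB = ⌊$46,309 × 125%/8⌋ = $7,235; SL = ⌊$29,909/3⌋ = $9,969 → take SL $9,969. Book value $36,340.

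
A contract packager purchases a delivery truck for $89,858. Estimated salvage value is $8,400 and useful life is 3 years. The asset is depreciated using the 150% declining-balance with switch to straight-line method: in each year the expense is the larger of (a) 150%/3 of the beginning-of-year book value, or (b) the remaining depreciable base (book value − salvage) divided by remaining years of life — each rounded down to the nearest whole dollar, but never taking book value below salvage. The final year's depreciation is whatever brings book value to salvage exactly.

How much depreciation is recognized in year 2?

Depreciable base = $89,858 − $8,400 = $81,458.
Year 1: DB = ⌊$89,858 × 150%/3⌋ = $44,929; SL = ⌊$81,458/3⌋ = $27,152 → take DB $44,929. Book value $44,929.
Year 2: DB = ⌊$44,929 × 150%/3⌋ = $22,464; SL = ⌊$36,529/2⌋ = $18,264 → take DB $22,464. Book value $22,465.

$22,464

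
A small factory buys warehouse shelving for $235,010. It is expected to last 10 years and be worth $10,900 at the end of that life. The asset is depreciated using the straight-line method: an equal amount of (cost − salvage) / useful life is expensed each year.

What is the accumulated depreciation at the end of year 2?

$44,822

Depreciable base = $235,010 − $10,900 = $224,110.
Annual expense = $224,110 / 10 = $22,411.
End of year 1: book value $212,599.
End of year 2: book value $190,188.
Accumulated through year 2 = $235,010 − $190,188 = $44,822.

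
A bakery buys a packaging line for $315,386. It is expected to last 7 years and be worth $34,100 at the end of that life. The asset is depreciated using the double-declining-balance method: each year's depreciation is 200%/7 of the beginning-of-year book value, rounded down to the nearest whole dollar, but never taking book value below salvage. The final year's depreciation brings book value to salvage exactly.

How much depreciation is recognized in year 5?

$23,456

Depreciable base = $315,386 − $34,100 = $281,286.
Year 1: ⌊$315,386 × 200%/7⌋ = $90,110. Book value $225,276.
Year 2: ⌊$225,276 × 200%/7⌋ = $64,364. Book value $160,912.
Year 3: ⌊$160,912 × 200%/7⌋ = $45,974. Book value $114,938.
Year 4: ⌊$114,938 × 200%/7⌋ = $32,839. Book value $82,099.
Year 5: ⌊$82,099 × 200%/7⌋ = $23,456. Book value $58,643.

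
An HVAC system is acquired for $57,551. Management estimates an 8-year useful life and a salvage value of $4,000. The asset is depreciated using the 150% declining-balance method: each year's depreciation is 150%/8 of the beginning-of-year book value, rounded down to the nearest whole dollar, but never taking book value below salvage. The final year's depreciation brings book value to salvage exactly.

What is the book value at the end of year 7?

$13,455

Depreciable base = $57,551 − $4,000 = $53,551.
Year 1: ⌊$57,551 × 150%/8⌋ = $10,790. Book value $46,761.
Year 2: ⌊$46,761 × 150%/8⌋ = $8,767. Book value $37,994.
Year 3: ⌊$37,994 × 150%/8⌋ = $7,123. Book value $30,871.
Year 4: ⌊$30,871 × 150%/8⌋ = $5,788. Book value $25,083.
Year 5: ⌊$25,083 × 150%/8⌋ = $4,703. Book value $20,380.
Year 6: ⌊$20,380 × 150%/8⌋ = $3,821. Book value $16,559.
Year 7: ⌊$16,559 × 150%/8⌋ = $3,104. Book value $13,455.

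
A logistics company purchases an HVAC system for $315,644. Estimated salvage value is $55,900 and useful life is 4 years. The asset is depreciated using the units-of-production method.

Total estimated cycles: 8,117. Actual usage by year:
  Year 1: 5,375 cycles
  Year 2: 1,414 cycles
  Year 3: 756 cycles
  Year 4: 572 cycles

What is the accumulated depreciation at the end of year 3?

$241,440

Depreciable base = $315,644 − $55,900 = $259,744.
Rate = $259,744 / 8,117 cycles = $32 per cycle.
Year 1: 5,375 × $32 = $172,000. Book value $143,644.
Year 2: 1,414 × $32 = $45,248. Book value $98,396.
Year 3: 756 × $32 = $24,192. Book value $74,204.
Accumulated through year 3 = $315,644 − $74,204 = $241,440.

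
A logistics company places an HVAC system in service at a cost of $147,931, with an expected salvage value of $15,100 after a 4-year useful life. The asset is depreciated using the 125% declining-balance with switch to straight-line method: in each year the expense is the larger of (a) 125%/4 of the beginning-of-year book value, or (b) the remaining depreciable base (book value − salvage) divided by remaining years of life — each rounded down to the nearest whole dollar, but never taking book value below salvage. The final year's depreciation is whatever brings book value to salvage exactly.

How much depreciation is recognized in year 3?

Depreciable base = $147,931 − $15,100 = $132,831.
Year 1: DB = ⌊$147,931 × 125%/4⌋ = $46,228; SL = ⌊$132,831/4⌋ = $33,207 → take DB $46,228. Book value $101,703.
Year 2: DB = ⌊$101,703 × 125%/4⌋ = $31,782; SL = ⌊$86,603/3⌋ = $28,867 → take DB $31,782. Book value $69,921.
Year 3: DB = ⌊$69,921 × 125%/4⌋ = $21,850; SL = ⌊$54,821/2⌋ = $27,410 → take SL $27,410. Book value $42,511.

$27,410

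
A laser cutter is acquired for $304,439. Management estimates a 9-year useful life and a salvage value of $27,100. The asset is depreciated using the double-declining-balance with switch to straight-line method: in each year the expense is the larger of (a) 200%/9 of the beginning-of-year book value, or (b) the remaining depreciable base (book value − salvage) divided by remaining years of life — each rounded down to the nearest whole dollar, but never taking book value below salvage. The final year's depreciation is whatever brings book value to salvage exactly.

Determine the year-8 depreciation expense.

$12,660

Depreciable base = $304,439 − $27,100 = $277,339.
Year 1: DB = ⌊$304,439 × 200%/9⌋ = $67,653; SL = ⌊$277,339/9⌋ = $30,815 → take DB $67,653. Book value $236,786.
Year 2: DB = ⌊$236,786 × 200%/9⌋ = $52,619; SL = ⌊$209,686/8⌋ = $26,210 → take DB $52,619. Book value $184,167.
Year 3: DB = ⌊$184,167 × 200%/9⌋ = $40,926; SL = ⌊$157,067/7⌋ = $22,438 → take DB $40,926. Book value $143,241.
Year 4: DB = ⌊$143,241 × 200%/9⌋ = $31,831; SL = ⌊$116,141/6⌋ = $19,356 → take DB $31,831. Book value $111,410.
Year 5: DB = ⌊$111,410 × 200%/9⌋ = $24,757; SL = ⌊$84,310/5⌋ = $16,862 → take DB $24,757. Book value $86,653.
Year 6: DB = ⌊$86,653 × 200%/9⌋ = $19,256; SL = ⌊$59,553/4⌋ = $14,888 → take DB $19,256. Book value $67,397.
Year 7: DB = ⌊$67,397 × 200%/9⌋ = $14,977; SL = ⌊$40,297/3⌋ = $13,432 → take DB $14,977. Book value $52,420.
Year 8: DB = ⌊$52,420 × 200%/9⌋ = $11,648; SL = ⌊$25,320/2⌋ = $12,660 → take SL $12,660. Book value $39,760.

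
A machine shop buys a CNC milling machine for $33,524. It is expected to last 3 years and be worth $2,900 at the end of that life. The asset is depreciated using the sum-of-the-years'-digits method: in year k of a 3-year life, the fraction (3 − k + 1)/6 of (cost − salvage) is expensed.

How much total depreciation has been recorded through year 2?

$25,520

Depreciable base = $33,524 − $2,900 = $30,624.
Sum of the years' digits = 3+2+1 = 6.
Year 1: $30,624 × 3/6 = $15,312. Book value $18,212.
Year 2: $30,624 × 2/6 = $10,208. Book value $8,004.
Accumulated through year 2 = $33,524 − $8,004 = $25,520.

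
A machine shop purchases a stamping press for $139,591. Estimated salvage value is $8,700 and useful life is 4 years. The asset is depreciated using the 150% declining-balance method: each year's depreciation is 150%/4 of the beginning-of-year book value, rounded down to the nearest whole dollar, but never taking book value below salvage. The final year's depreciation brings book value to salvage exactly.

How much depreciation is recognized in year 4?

Depreciable base = $139,591 − $8,700 = $130,891.
Year 1: ⌊$139,591 × 150%/4⌋ = $52,346. Book value $87,245.
Year 2: ⌊$87,245 × 150%/4⌋ = $32,716. Book value $54,529.
Year 3: ⌊$54,529 × 150%/4⌋ = $20,448. Book value $34,081.
Year 4 (final): $34,081 − $8,700 = $25,381. Book value $8,700.

$25,381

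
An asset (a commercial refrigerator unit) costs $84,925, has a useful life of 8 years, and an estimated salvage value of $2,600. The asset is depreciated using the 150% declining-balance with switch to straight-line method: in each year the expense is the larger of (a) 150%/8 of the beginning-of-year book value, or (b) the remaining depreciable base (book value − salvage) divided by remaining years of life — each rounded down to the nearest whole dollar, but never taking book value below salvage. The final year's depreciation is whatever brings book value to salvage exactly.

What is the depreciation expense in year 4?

$8,590

Depreciable base = $84,925 − $2,600 = $82,325.
Year 1: DB = ⌊$84,925 × 150%/8⌋ = $15,923; SL = ⌊$82,325/8⌋ = $10,290 → take DB $15,923. Book value $69,002.
Year 2: DB = ⌊$69,002 × 150%/8⌋ = $12,937; SL = ⌊$66,402/7⌋ = $9,486 → take DB $12,937. Book value $56,065.
Year 3: DB = ⌊$56,065 × 150%/8⌋ = $10,512; SL = ⌊$53,465/6⌋ = $8,910 → take DB $10,512. Book value $45,553.
Year 4: DB = ⌊$45,553 × 150%/8⌋ = $8,541; SL = ⌊$42,953/5⌋ = $8,590 → take SL $8,590. Book value $36,963.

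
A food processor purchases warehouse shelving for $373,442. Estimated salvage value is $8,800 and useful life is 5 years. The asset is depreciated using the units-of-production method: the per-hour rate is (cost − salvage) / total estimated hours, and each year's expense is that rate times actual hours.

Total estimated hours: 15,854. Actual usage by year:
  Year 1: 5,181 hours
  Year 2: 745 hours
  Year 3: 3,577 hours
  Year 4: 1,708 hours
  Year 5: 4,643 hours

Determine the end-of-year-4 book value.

Depreciable base = $373,442 − $8,800 = $364,642.
Rate = $364,642 / 15,854 hours = $23 per hour.
Year 1: 5,181 × $23 = $119,163. Book value $254,279.
Year 2: 745 × $23 = $17,135. Book value $237,144.
Year 3: 3,577 × $23 = $82,271. Book value $154,873.
Year 4: 1,708 × $23 = $39,284. Book value $115,589.

$115,589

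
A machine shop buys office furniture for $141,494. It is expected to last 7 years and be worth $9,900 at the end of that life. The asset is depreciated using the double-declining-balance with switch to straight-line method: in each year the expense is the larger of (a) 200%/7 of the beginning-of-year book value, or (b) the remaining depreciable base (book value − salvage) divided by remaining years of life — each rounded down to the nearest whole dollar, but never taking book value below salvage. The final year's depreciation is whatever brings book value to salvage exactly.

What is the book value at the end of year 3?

$51,566

Depreciable base = $141,494 − $9,900 = $131,594.
Year 1: DB = ⌊$141,494 × 200%/7⌋ = $40,426; SL = ⌊$131,594/7⌋ = $18,799 → take DB $40,426. Book value $101,068.
Year 2: DB = ⌊$101,068 × 200%/7⌋ = $28,876; SL = ⌊$91,168/6⌋ = $15,194 → take DB $28,876. Book value $72,192.
Year 3: DB = ⌊$72,192 × 200%/7⌋ = $20,626; SL = ⌊$62,292/5⌋ = $12,458 → take DB $20,626. Book value $51,566.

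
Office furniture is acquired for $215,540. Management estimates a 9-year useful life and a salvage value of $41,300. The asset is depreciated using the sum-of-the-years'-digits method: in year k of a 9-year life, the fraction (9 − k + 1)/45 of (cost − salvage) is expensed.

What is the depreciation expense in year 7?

$11,616

Depreciable base = $215,540 − $41,300 = $174,240.
Sum of the years' digits = 9+8+7+6+5+4+3+2+1 = 45.
Year 1: $174,240 × 9/45 = $34,848. Book value $180,692.
Year 2: $174,240 × 8/45 = $30,976. Book value $149,716.
Year 3: $174,240 × 7/45 = $27,104. Book value $122,612.
Year 4: $174,240 × 6/45 = $23,232. Book value $99,380.
Year 5: $174,240 × 5/45 = $19,360. Book value $80,020.
Year 6: $174,240 × 4/45 = $15,488. Book value $64,532.
Year 7: $174,240 × 3/45 = $11,616. Book value $52,916.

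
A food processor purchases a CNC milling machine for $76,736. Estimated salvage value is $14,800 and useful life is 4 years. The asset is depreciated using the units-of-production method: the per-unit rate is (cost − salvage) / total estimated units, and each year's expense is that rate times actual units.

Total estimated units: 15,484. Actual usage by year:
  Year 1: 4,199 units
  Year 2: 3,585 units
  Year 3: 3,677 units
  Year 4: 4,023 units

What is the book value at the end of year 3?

Depreciable base = $76,736 − $14,800 = $61,936.
Rate = $61,936 / 15,484 units = $4 per unit.
Year 1: 4,199 × $4 = $16,796. Book value $59,940.
Year 2: 3,585 × $4 = $14,340. Book value $45,600.
Year 3: 3,677 × $4 = $14,708. Book value $30,892.

$30,892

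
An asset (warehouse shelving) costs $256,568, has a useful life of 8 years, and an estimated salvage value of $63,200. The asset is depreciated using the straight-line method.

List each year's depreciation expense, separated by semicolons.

$24,171; $24,171; $24,171; $24,171; $24,171; $24,171; $24,171; $24,171

Depreciable base = $256,568 − $63,200 = $193,368.
Annual expense = $193,368 / 8 = $24,171.
End of year 1: book value $232,397.
End of year 2: book value $208,226.
End of year 3: book value $184,055.
End of year 4: book value $159,884.
End of year 5: book value $135,713.
End of year 6: book value $111,542.
End of year 7: book value $87,371.
End of year 8: book value $63,200.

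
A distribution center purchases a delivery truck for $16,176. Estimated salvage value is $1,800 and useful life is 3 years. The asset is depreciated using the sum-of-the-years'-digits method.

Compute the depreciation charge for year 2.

Depreciable base = $16,176 − $1,800 = $14,376.
Sum of the years' digits = 3+2+1 = 6.
Year 1: $14,376 × 3/6 = $7,188. Book value $8,988.
Year 2: $14,376 × 2/6 = $4,792. Book value $4,196.

$4,792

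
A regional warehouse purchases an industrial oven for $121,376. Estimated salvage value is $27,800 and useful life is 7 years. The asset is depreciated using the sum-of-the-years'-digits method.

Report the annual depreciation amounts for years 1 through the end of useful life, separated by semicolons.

$23,394; $20,052; $16,710; $13,368; $10,026; $6,684; $3,342

Depreciable base = $121,376 − $27,800 = $93,576.
Sum of the years' digits = 7+6+5+4+3+2+1 = 28.
Year 1: $93,576 × 7/28 = $23,394. Book value $97,982.
Year 2: $93,576 × 6/28 = $20,052. Book value $77,930.
Year 3: $93,576 × 5/28 = $16,710. Book value $61,220.
Year 4: $93,576 × 4/28 = $13,368. Book value $47,852.
Year 5: $93,576 × 3/28 = $10,026. Book value $37,826.
Year 6: $93,576 × 2/28 = $6,684. Book value $31,142.
Year 7: $93,576 × 1/28 = $3,342. Book value $27,800.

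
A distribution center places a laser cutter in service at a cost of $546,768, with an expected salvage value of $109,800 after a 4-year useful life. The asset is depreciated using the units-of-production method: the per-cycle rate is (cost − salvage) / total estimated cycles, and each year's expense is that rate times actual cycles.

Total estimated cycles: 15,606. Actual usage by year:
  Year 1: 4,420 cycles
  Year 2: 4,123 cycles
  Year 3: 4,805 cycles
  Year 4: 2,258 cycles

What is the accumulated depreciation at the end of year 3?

Depreciable base = $546,768 − $109,800 = $436,968.
Rate = $436,968 / 15,606 cycles = $28 per cycle.
Year 1: 4,420 × $28 = $123,760. Book value $423,008.
Year 2: 4,123 × $28 = $115,444. Book value $307,564.
Year 3: 4,805 × $28 = $134,540. Book value $173,024.
Accumulated through year 3 = $546,768 − $173,024 = $373,744.

$373,744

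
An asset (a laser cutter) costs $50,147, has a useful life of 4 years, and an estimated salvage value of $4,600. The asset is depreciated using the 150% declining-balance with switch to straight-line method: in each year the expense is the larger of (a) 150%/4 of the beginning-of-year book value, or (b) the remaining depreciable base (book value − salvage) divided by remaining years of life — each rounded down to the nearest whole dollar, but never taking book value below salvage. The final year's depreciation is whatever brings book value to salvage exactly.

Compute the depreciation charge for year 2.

$11,753

Depreciable base = $50,147 − $4,600 = $45,547.
Year 1: DB = ⌊$50,147 × 150%/4⌋ = $18,805; SL = ⌊$45,547/4⌋ = $11,386 → take DB $18,805. Book value $31,342.
Year 2: DB = ⌊$31,342 × 150%/4⌋ = $11,753; SL = ⌊$26,742/3⌋ = $8,914 → take DB $11,753. Book value $19,589.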